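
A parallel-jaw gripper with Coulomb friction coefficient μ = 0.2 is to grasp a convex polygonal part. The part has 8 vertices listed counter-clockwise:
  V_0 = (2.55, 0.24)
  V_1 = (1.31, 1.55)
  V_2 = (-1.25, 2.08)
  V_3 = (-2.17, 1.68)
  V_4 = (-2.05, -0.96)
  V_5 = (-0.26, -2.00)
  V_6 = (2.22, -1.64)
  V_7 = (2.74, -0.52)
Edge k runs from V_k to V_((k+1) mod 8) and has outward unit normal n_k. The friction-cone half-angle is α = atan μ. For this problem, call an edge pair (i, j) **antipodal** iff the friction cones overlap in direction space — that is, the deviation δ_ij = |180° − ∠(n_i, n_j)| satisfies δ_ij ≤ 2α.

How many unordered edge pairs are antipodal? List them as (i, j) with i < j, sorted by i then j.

count = 5; pairs: (0,4), (1,4), (1,5), (2,5), (3,7)

α = atan 0.2 = 11.31°;  2α = 22.62°
n_0 = (+0.7262, +0.6874)
n_1 = (+0.2027, +0.9792)
n_2 = (-0.3987, +0.9171)
n_3 = (-0.9990, -0.0454)
n_4 = (-0.5024, -0.8647)
n_5 = (+0.1437, -0.9896)
n_6 = (+0.9070, -0.4211)
n_7 = (+0.9701, +0.2425)
  (0,1): δ = 145.12°  ·
  (0,2): δ = 109.93°  ·
  (0,3): δ = 40.83°  ·
  (0,4): δ = 16.42°  ✓
  (0,5): δ = 54.83°  ·
  (0,6): δ = 111.67°  ·
  (0,7): δ = 150.61°  ·
  (1,2): δ = 144.80°  ·
  (1,3): δ = 75.70°  ·
  (1,4): δ = 18.46°  ✓
  (1,5): δ = 19.96°  ✓
  (1,6): δ = 76.79°  ·
  (1,7): δ = 115.73°  ·
  (2,3): δ = 110.90°  ·
  (2,4): δ = 53.66°  ·
  (2,5): δ = 15.24°  ✓
  (2,6): δ = 41.60°  ·
  (2,7): δ = 80.54°  ·
  (3,4): δ = 122.76°  ·
  (3,5): δ = 84.34°  ·
  (3,6): δ = 27.51°  ·
  (3,7): δ = 11.43°  ✓
  (4,5): δ = 141.58°  ·
  (4,6): δ = 84.75°  ·
  (4,7): δ = 45.81°  ·
  (5,6): δ = 123.16°  ·
  (5,7): δ = 84.22°  ·
  (6,7): δ = 141.06°  ·
antipodal pairs: 5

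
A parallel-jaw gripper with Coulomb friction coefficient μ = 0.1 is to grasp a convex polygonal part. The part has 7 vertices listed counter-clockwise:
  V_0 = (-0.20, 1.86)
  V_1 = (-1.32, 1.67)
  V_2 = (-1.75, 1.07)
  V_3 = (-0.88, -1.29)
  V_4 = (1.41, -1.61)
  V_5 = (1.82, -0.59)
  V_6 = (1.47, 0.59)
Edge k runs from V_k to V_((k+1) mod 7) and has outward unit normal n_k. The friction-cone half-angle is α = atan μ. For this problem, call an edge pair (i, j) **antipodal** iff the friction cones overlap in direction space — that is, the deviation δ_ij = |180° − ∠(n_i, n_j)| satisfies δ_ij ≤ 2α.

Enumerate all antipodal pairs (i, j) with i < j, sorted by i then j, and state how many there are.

α = atan 0.1 = 5.71°;  2α = 11.42°
n_0 = (-0.1673, +0.9859)
n_1 = (-0.8128, +0.5825)
n_2 = (-0.9383, -0.3459)
n_3 = (-0.1384, -0.9904)
n_4 = (+0.9278, -0.3730)
n_5 = (+0.9587, +0.2844)
n_6 = (+0.6053, +0.7960)
  (0,1): δ = 135.26°  ·
  (0,2): δ = 79.39°  ·
  (0,3): δ = 17.58°  ·
  (0,4): δ = 58.47°  ·
  (0,5): δ = 96.89°  ·
  (0,6): δ = 133.12°  ·
  (1,2): δ = 124.14°  ·
  (1,3): δ = 62.33°  ·
  (1,4): δ = 13.73°  ·
  (1,5): δ = 52.15°  ·
  (1,6): δ = 88.38°  ·
  (2,3): δ = 118.19°  ·
  (2,4): δ = 42.13°  ·
  (2,5): δ = 3.72°  ✓
  (2,6): δ = 32.51°  ·
  (3,4): δ = 103.94°  ·
  (3,5): δ = 65.52°  ·
  (3,6): δ = 29.30°  ·
  (4,5): δ = 141.58°  ·
  (4,6): δ = 105.35°  ·
  (5,6): δ = 143.77°  ·
antipodal pairs: 1

count = 1; pairs: (2,5)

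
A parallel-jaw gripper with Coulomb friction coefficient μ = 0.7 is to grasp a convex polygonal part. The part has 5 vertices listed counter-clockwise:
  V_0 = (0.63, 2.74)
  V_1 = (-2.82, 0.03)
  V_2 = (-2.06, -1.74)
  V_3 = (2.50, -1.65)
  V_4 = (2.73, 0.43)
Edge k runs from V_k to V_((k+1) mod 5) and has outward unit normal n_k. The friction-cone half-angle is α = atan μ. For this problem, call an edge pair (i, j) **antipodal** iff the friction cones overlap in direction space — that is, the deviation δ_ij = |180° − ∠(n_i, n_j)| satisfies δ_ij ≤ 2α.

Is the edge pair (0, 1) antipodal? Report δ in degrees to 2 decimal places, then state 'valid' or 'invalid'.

α = atan 0.7 = 34.99°;  2α = 69.98°
edge 0: e_0 = (-3.45, -2.71);  n_0 = (-0.6177, +0.7864)
edge 1: e_1 = (+0.76, -1.77);  n_1 = (-0.9189, -0.3945)
∠(n_0, n_1) = 75.09°
δ = |180° − 75.09°| = 104.91°
104.91° > 2α = 69.98°  →  invalid

δ = 104.91°, invalid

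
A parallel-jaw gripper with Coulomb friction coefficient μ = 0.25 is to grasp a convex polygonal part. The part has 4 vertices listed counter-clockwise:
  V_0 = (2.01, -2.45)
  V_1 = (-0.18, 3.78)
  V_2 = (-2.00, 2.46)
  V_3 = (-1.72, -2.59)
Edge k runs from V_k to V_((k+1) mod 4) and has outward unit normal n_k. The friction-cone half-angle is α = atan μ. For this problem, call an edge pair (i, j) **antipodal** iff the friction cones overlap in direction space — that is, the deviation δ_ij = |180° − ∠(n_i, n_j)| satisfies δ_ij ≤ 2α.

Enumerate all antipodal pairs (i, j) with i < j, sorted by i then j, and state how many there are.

α = atan 0.25 = 14.04°;  2α = 28.07°
n_0 = (+0.9434, +0.3316)
n_1 = (-0.5871, +0.8095)
n_2 = (-0.9985, -0.0554)
n_3 = (+0.0375, -0.9993)
  (0,1): δ = 73.42°  ·
  (0,2): δ = 16.19°  ✓
  (0,3): δ = 72.78°  ·
  (1,2): δ = 122.78°  ·
  (1,3): δ = 33.80°  ·
  (2,3): δ = 91.02°  ·
antipodal pairs: 1

count = 1; pairs: (0,2)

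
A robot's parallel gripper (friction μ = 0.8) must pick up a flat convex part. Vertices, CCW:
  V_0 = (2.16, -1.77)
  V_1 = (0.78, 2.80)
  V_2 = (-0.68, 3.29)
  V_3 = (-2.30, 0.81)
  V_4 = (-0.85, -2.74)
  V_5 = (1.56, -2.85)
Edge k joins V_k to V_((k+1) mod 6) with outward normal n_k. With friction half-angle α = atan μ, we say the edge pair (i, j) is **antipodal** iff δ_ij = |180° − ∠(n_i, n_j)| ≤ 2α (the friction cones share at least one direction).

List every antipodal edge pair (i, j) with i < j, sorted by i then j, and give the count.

α = atan 0.8 = 38.66°;  2α = 77.32°
n_0 = (+0.9573, +0.2891)
n_1 = (+0.3182, +0.9480)
n_2 = (-0.8372, +0.5469)
n_3 = (-0.9258, -0.3781)
n_4 = (-0.0456, -0.9990)
n_5 = (+0.8742, -0.4856)
  (0,1): δ = 125.36°  ·
  (0,2): δ = 49.96°  ✓
  (0,3): δ = 5.41°  ✓
  (0,4): δ = 70.58°  ✓
  (0,5): δ = 134.14°  ·
  (1,2): δ = 104.60°  ·
  (1,3): δ = 49.23°  ✓
  (1,4): δ = 15.94°  ✓
  (1,5): δ = 79.50°  ·
  (2,3): δ = 124.63°  ·
  (2,4): δ = 59.46°  ✓
  (2,5): δ = 4.10°  ✓
  (3,4): δ = 114.83°  ·
  (3,5): δ = 51.27°  ✓
  (4,5): δ = 116.44°  ·
antipodal pairs: 8

count = 8; pairs: (0,2), (0,3), (0,4), (1,3), (1,4), (2,4), (2,5), (3,5)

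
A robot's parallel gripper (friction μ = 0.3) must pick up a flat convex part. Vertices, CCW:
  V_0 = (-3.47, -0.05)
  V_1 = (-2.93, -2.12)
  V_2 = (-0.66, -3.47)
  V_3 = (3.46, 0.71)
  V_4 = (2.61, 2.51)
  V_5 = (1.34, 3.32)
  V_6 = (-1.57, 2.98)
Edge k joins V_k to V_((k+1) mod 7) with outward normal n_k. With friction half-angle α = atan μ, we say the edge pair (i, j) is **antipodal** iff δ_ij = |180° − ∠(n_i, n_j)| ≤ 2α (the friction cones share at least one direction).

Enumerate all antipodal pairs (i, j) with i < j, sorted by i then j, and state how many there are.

count = 3; pairs: (0,3), (1,4), (2,6)

α = atan 0.3 = 16.70°;  2α = 33.40°
n_0 = (-0.9676, -0.2524)
n_1 = (-0.5112, -0.8595)
n_2 = (+0.7122, -0.7020)
n_3 = (+0.9042, +0.4270)
n_4 = (+0.5377, +0.8431)
n_5 = (-0.1160, +0.9932)
n_6 = (-0.8472, +0.5313)
  (0,1): δ = 135.36°  ·
  (0,2): δ = 59.21°  ·
  (0,3): δ = 10.66°  ✓
  (0,4): δ = 42.85°  ·
  (0,5): δ = 82.04°  ·
  (0,6): δ = 133.29°  ·
  (1,2): δ = 103.85°  ·
  (1,3): δ = 33.98°  ·
  (1,4): δ = 1.79°  ✓
  (1,5): δ = 37.40°  ·
  (1,6): δ = 88.65°  ·
  (2,3): δ = 110.14°  ·
  (2,4): δ = 77.94°  ·
  (2,5): δ = 38.75°  ·
  (2,6): δ = 12.50°  ✓
  (3,4): δ = 147.81°  ·
  (3,5): δ = 108.61°  ·
  (3,6): δ = 57.37°  ·
  (4,5): δ = 140.81°  ·
  (4,6): δ = 89.56°  ·
  (5,6): δ = 128.75°  ·
antipodal pairs: 3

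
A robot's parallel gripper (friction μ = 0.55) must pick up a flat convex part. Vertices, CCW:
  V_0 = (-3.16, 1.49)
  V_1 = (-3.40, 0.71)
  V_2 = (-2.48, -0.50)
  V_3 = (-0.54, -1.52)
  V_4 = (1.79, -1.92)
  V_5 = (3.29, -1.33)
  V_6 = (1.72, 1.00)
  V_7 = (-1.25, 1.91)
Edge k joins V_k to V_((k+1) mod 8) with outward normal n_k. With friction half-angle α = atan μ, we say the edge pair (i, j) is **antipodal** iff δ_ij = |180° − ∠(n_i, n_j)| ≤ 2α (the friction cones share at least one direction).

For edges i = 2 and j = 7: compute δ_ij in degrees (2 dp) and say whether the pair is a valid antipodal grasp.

α = atan 0.55 = 28.81°;  2α = 57.62°
edge 2: e_2 = (+1.94, -1.02);  n_2 = (-0.4654, -0.8851)
edge 7: e_7 = (-1.91, -0.42);  n_7 = (-0.2148, +0.9767)
∠(n_2, n_7) = 139.86°
δ = |180° − 139.86°| = 40.14°
40.14° ≤ 2α = 57.62°  →  valid

δ = 40.14°, valid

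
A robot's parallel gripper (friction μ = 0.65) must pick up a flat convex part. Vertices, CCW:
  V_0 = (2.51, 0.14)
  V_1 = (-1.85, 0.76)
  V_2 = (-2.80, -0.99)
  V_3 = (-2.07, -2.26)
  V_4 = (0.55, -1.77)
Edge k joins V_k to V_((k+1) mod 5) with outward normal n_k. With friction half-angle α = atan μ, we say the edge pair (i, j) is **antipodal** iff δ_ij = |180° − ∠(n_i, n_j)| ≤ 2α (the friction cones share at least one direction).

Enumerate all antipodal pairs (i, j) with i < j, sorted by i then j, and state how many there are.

α = atan 0.65 = 33.02°;  2α = 66.05°
n_0 = (+0.1408, +0.9900)
n_1 = (-0.8789, +0.4771)
n_2 = (-0.8670, -0.4983)
n_3 = (+0.1838, -0.9830)
n_4 = (+0.6979, -0.7162)
  (0,1): δ = 110.40°  ·
  (0,2): δ = 52.02°  ✓
  (0,3): δ = 18.69°  ✓
  (0,4): δ = 52.35°  ✓
  (1,2): δ = 121.61°  ·
  (1,3): δ = 50.91°  ✓
  (1,4): δ = 17.24°  ✓
  (2,3): δ = 109.30°  ·
  (2,4): δ = 75.63°  ·
  (3,4): δ = 146.33°  ·
antipodal pairs: 5

count = 5; pairs: (0,2), (0,3), (0,4), (1,3), (1,4)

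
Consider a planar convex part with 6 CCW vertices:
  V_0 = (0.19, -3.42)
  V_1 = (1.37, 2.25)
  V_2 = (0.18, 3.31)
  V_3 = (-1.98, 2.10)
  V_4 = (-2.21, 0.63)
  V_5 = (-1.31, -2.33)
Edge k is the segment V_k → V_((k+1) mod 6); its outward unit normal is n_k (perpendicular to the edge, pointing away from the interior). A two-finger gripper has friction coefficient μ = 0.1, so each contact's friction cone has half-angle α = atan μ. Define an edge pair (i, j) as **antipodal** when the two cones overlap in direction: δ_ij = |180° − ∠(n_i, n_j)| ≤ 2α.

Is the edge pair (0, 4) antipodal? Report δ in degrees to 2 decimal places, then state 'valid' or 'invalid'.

δ = 28.67°, invalid

α = atan 0.1 = 5.71°;  2α = 11.42°
edge 0: e_0 = (+1.18, +5.67);  n_0 = (+0.9790, -0.2037)
edge 4: e_4 = (+0.90, -2.96);  n_4 = (-0.9568, -0.2909)
∠(n_0, n_4) = 151.33°
δ = |180° − 151.33°| = 28.67°
28.67° > 2α = 11.42°  →  invalid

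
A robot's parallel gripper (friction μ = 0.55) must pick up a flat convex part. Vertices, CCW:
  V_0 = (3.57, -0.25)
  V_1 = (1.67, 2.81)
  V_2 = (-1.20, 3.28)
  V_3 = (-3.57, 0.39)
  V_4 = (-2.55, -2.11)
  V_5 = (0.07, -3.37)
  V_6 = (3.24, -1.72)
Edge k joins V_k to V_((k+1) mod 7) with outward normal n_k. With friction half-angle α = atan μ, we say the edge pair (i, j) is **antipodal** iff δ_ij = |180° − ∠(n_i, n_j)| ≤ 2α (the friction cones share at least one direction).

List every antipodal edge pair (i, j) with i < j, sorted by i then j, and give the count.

count = 7; pairs: (0,3), (0,4), (1,4), (1,5), (2,5), (2,6), (3,6)

α = atan 0.55 = 28.81°;  2α = 57.62°
n_0 = (+0.8496, +0.5275)
n_1 = (+0.1616, +0.9869)
n_2 = (-0.7732, +0.6341)
n_3 = (-0.9259, -0.3778)
n_4 = (-0.4334, -0.9012)
n_5 = (+0.4617, -0.8870)
n_6 = (+0.9757, -0.2190)
  (0,1): δ = 131.14°  ·
  (0,2): δ = 71.19°  ·
  (0,3): δ = 9.64°  ✓
  (0,4): δ = 32.48°  ✓
  (0,5): δ = 85.66°  ·
  (0,6): δ = 135.51°  ·
  (1,2): δ = 120.05°  ·
  (1,3): δ = 58.50°  ·
  (1,4): δ = 16.38°  ✓
  (1,5): δ = 36.80°  ✓
  (1,6): δ = 86.65°  ·
  (2,3): δ = 118.45°  ·
  (2,4): δ = 76.33°  ·
  (2,5): δ = 23.15°  ✓
  (2,6): δ = 26.70°  ✓
  (3,4): δ = 137.88°  ·
  (3,5): δ = 84.70°  ·
  (3,6): δ = 34.85°  ✓
  (4,5): δ = 126.82°  ·
  (4,6): δ = 76.97°  ·
  (5,6): δ = 130.15°  ·
antipodal pairs: 7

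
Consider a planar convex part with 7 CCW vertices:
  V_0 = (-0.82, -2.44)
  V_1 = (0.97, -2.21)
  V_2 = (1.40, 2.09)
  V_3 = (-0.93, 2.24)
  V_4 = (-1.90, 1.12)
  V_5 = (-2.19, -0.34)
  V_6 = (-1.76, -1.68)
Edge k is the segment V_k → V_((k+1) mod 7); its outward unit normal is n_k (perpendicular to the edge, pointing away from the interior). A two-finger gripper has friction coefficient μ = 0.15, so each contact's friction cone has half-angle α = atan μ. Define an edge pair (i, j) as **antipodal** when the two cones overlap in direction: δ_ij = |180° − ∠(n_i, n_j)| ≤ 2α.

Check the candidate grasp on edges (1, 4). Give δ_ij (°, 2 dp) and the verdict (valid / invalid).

δ = 5.52°, valid

α = atan 0.15 = 8.53°;  2α = 17.06°
edge 1: e_1 = (+0.43, +4.30);  n_1 = (+0.9950, -0.0995)
edge 4: e_4 = (-0.29, -1.46);  n_4 = (-0.9808, +0.1948)
∠(n_1, n_4) = 174.48°
δ = |180° − 174.48°| = 5.52°
5.52° ≤ 2α = 17.06°  →  valid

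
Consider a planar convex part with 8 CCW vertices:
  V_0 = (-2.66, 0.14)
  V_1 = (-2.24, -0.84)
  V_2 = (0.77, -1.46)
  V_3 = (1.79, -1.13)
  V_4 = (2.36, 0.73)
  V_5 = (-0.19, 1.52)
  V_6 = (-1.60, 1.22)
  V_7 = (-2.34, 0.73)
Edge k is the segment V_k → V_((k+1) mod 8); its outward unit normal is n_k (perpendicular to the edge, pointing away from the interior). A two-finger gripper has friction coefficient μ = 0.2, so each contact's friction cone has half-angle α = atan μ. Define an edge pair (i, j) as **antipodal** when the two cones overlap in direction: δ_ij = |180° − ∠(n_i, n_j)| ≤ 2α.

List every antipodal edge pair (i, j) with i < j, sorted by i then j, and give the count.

count = 4; pairs: (1,4), (2,5), (2,6), (3,7)

α = atan 0.2 = 11.31°;  2α = 22.62°
n_0 = (-0.9191, -0.3939)
n_1 = (-0.2017, -0.9794)
n_2 = (+0.3078, -0.9514)
n_3 = (+0.9561, -0.2930)
n_4 = (+0.2959, +0.9552)
n_5 = (-0.2081, +0.9781)
n_6 = (-0.5521, +0.8338)
n_7 = (-0.8790, +0.4768)
  (0,1): δ = 124.84°  ·
  (0,2): δ = 95.27°  ·
  (0,3): δ = 40.24°  ·
  (0,4): δ = 49.59°  ·
  (0,5): δ = 78.81°  ·
  (0,6): δ = 100.31°  ·
  (0,7): δ = 128.33°  ·
  (1,2): δ = 150.43°  ·
  (1,3): δ = 95.40°  ·
  (1,4): δ = 5.57°  ✓
  (1,5): δ = 23.65°  ·
  (1,6): δ = 45.15°  ·
  (1,7): δ = 73.16°  ·
  (2,3): δ = 124.97°  ·
  (2,4): δ = 35.14°  ·
  (2,5): δ = 5.92°  ✓
  (2,6): δ = 15.58°  ✓
  (2,7): δ = 43.60°  ·
  (3,4): δ = 90.18°  ·
  (3,5): δ = 60.95°  ·
  (3,6): δ = 39.45°  ·
  (3,7): δ = 11.44°  ✓
  (4,5): δ = 150.78°  ·
  (4,6): δ = 129.28°  ·
  (4,7): δ = 101.26°  ·
  (5,6): δ = 158.50°  ·
  (5,7): δ = 130.49°  ·
  (6,7): δ = 151.99°  ·
antipodal pairs: 4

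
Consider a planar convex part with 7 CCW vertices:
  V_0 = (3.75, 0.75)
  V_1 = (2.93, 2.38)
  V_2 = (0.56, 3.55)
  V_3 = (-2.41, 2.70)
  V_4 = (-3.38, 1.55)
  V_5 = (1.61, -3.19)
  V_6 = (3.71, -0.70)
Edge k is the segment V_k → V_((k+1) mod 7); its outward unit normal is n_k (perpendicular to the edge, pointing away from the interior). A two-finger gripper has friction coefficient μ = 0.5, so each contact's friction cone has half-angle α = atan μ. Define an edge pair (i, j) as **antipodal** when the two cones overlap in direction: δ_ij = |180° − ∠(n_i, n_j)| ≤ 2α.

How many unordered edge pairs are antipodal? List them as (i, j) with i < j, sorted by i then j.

α = atan 0.5 = 26.57°;  2α = 53.13°
n_0 = (+0.8933, +0.4494)
n_1 = (+0.4427, +0.8967)
n_2 = (-0.2751, +0.9614)
n_3 = (-0.7644, +0.6447)
n_4 = (-0.6887, -0.7250)
n_5 = (+0.7644, -0.6447)
n_6 = (+0.9996, -0.0276)
  (0,1): δ = 142.98°  ·
  (0,2): δ = 100.73°  ·
  (0,3): δ = 66.85°  ·
  (0,4): δ = 19.77°  ✓
  (0,5): δ = 113.15°  ·
  (0,6): δ = 151.71°  ·
  (1,2): δ = 137.75°  ·
  (1,3): δ = 103.87°  ·
  (1,4): δ = 17.25°  ✓
  (1,5): δ = 76.13°  ·
  (1,6): δ = 114.69°  ·
  (2,3): δ = 146.12°  ·
  (2,4): δ = 59.50°  ·
  (2,5): δ = 33.89°  ✓
  (2,6): δ = 72.45°  ·
  (3,4): δ = 93.38°  ·
  (3,5): δ = 0.00°  ✓
  (3,6): δ = 38.57°  ✓
  (4,5): δ = 86.62°  ·
  (4,6): δ = 48.05°  ✓
  (5,6): δ = 141.44°  ·
antipodal pairs: 6

count = 6; pairs: (0,4), (1,4), (2,5), (3,5), (3,6), (4,6)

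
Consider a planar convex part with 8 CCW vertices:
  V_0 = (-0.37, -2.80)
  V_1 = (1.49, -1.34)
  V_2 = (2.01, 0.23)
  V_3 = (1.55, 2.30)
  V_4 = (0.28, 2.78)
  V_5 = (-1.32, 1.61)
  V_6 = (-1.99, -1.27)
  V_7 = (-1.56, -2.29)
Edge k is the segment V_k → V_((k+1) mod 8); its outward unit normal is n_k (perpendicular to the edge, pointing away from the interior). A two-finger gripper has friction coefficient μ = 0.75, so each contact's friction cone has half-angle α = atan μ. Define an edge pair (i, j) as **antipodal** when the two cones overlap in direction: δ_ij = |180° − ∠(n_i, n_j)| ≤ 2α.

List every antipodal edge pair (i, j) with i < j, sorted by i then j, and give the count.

count = 13; pairs: (0,3), (0,4), (0,5), (1,4), (1,5), (1,6), (2,4), (2,5), (2,6), (2,7), (3,6), (3,7), (4,7)

α = atan 0.75 = 36.87°;  2α = 73.74°
n_0 = (+0.6174, -0.7866)
n_1 = (+0.9493, -0.3144)
n_2 = (+0.9762, +0.2169)
n_3 = (+0.3535, +0.9354)
n_4 = (-0.5903, +0.8072)
n_5 = (-0.9740, +0.2266)
n_6 = (-0.9215, -0.3885)
n_7 = (-0.3939, -0.9191)
  (0,1): δ = 146.46°  ·
  (0,2): δ = 115.60°  ·
  (0,3): δ = 58.83°  ✓
  (0,4): δ = 1.95°  ✓
  (0,5): δ = 38.77°  ✓
  (0,6): δ = 74.73°  ·
  (0,7): δ = 118.67°  ·
  (1,2): δ = 149.15°  ·
  (1,3): δ = 92.38°  ·
  (1,4): δ = 35.50°  ✓
  (1,5): δ = 5.23°  ✓
  (1,6): δ = 41.18°  ✓
  (1,7): δ = 85.13°  ·
  (2,3): δ = 123.23°  ·
  (2,4): δ = 66.35°  ✓
  (2,5): δ = 25.63°  ✓
  (2,6): δ = 10.33°  ✓
  (2,7): δ = 54.27°  ✓
  (3,4): δ = 123.12°  ·
  (3,5): δ = 82.39°  ·
  (3,6): δ = 46.44°  ✓
  (3,7): δ = 2.49°  ✓
  (4,5): δ = 139.27°  ·
  (4,6): δ = 103.32°  ·
  (4,7): δ = 59.37°  ✓
  (5,6): δ = 144.04°  ·
  (5,7): δ = 100.10°  ·
  (6,7): δ = 136.06°  ·
antipodal pairs: 13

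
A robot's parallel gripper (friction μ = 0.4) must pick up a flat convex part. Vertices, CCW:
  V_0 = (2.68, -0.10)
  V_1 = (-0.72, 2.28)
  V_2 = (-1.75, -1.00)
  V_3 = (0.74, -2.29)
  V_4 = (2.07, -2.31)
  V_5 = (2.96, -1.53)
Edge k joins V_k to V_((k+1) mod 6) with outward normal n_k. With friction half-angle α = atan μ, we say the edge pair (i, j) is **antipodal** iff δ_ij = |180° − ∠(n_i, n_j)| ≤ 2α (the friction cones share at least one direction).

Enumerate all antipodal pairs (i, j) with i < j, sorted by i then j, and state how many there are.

α = atan 0.4 = 21.80°;  2α = 43.60°
n_0 = (+0.5735, +0.8192)
n_1 = (-0.9541, +0.2996)
n_2 = (-0.4600, -0.8879)
n_3 = (-0.0150, -0.9999)
n_4 = (+0.6591, -0.7521)
n_5 = (+0.9814, +0.1922)
  (0,1): δ = 72.44°  ·
  (0,2): δ = 7.60°  ✓
  (0,3): δ = 34.13°  ✓
  (0,4): δ = 76.22°  ·
  (0,5): δ = 136.07°  ·
  (1,2): δ = 99.95°  ·
  (1,3): δ = 73.43°  ·
  (1,4): δ = 31.33°  ✓
  (1,5): δ = 28.51°  ✓
  (2,3): δ = 153.47°  ·
  (2,4): δ = 111.38°  ·
  (2,5): δ = 51.53°  ·
  (3,4): δ = 137.91°  ·
  (3,5): δ = 78.06°  ·
  (4,5): δ = 120.15°  ·
antipodal pairs: 4

count = 4; pairs: (0,2), (0,3), (1,4), (1,5)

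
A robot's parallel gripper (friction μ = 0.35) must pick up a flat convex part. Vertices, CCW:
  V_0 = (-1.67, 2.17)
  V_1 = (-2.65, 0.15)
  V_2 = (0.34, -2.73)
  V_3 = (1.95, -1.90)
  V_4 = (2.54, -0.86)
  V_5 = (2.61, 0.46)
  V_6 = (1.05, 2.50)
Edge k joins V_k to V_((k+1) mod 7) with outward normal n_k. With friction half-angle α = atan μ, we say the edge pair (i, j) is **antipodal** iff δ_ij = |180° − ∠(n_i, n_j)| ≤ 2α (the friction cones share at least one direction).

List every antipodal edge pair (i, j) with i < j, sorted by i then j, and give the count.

α = atan 0.35 = 19.29°;  2α = 38.58°
n_0 = (-0.8997, +0.4365)
n_1 = (-0.6937, -0.7202)
n_2 = (+0.4582, -0.8888)
n_3 = (+0.8698, -0.4934)
n_4 = (+0.9986, -0.0530)
n_5 = (+0.7944, +0.6075)
n_6 = (-0.1204, +0.9927)
  (0,1): δ = 108.05°  ·
  (0,2): δ = 36.85°  ✓
  (0,3): δ = 3.69°  ✓
  (0,4): δ = 22.84°  ✓
  (0,5): δ = 63.29°  ·
  (0,6): δ = 122.80°  ·
  (1,2): δ = 108.80°  ·
  (1,3): δ = 75.64°  ·
  (1,4): δ = 49.11°  ·
  (1,5): δ = 8.67°  ✓
  (1,6): δ = 50.84°  ·
  (2,3): δ = 146.84°  ·
  (2,4): δ = 120.31°  ·
  (2,5): δ = 79.87°  ·
  (2,6): δ = 20.35°  ✓
  (3,4): δ = 153.47°  ·
  (3,5): δ = 113.03°  ·
  (3,6): δ = 53.52°  ·
  (4,5): δ = 139.56°  ·
  (4,6): δ = 80.05°  ·
  (5,6): δ = 120.49°  ·
antipodal pairs: 5

count = 5; pairs: (0,2), (0,3), (0,4), (1,5), (2,6)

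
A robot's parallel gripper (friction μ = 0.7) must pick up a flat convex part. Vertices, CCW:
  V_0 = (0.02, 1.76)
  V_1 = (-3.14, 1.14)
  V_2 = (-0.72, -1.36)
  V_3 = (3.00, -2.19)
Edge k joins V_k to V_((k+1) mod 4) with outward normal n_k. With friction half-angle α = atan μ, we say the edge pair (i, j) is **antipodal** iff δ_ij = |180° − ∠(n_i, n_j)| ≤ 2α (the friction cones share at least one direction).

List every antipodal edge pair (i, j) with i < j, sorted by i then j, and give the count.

count = 4; pairs: (0,1), (0,2), (1,3), (2,3)

α = atan 0.7 = 34.99°;  2α = 69.98°
n_0 = (-0.1925, +0.9813)
n_1 = (-0.7185, -0.6955)
n_2 = (-0.2178, -0.9760)
n_3 = (+0.7983, +0.6023)
  (0,1): δ = 57.03°  ✓
  (0,2): δ = 23.68°  ✓
  (0,3): δ = 115.93°  ·
  (1,2): δ = 146.65°  ·
  (1,3): δ = 7.04°  ✓
  (2,3): δ = 40.39°  ✓
antipodal pairs: 4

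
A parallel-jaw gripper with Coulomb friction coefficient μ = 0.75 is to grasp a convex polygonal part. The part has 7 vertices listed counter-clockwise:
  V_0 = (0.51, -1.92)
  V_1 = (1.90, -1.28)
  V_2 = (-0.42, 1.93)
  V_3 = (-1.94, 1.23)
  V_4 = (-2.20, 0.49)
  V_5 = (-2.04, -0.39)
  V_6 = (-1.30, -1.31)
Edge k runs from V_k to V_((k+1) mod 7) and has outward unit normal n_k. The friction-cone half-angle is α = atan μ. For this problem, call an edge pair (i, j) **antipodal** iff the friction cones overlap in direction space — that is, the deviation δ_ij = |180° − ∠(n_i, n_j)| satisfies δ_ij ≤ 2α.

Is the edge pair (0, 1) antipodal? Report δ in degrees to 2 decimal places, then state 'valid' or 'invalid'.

α = atan 0.75 = 36.87°;  2α = 73.74°
edge 0: e_0 = (+1.39, +0.64);  n_0 = (+0.4182, -0.9083)
edge 1: e_1 = (-2.32, +3.21);  n_1 = (+0.8105, +0.5858)
∠(n_0, n_1) = 101.13°
δ = |180° − 101.13°| = 78.87°
78.87° > 2α = 73.74°  →  invalid

δ = 78.87°, invalid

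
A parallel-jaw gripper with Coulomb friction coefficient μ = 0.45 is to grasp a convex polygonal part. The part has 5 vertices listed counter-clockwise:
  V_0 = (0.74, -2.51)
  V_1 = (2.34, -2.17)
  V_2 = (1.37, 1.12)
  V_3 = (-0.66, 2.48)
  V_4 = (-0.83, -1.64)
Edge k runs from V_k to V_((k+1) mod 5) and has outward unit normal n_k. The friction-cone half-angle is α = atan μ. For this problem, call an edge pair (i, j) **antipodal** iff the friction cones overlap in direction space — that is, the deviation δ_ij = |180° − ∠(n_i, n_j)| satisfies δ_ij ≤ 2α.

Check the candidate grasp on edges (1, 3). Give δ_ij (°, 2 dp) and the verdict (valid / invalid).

δ = 18.79°, valid

α = atan 0.45 = 24.23°;  2α = 48.46°
edge 1: e_1 = (-0.97, +3.29);  n_1 = (+0.9592, +0.2828)
edge 3: e_3 = (-0.17, -4.12);  n_3 = (-0.9991, +0.0412)
∠(n_1, n_3) = 161.21°
δ = |180° − 161.21°| = 18.79°
18.79° ≤ 2α = 48.46°  →  valid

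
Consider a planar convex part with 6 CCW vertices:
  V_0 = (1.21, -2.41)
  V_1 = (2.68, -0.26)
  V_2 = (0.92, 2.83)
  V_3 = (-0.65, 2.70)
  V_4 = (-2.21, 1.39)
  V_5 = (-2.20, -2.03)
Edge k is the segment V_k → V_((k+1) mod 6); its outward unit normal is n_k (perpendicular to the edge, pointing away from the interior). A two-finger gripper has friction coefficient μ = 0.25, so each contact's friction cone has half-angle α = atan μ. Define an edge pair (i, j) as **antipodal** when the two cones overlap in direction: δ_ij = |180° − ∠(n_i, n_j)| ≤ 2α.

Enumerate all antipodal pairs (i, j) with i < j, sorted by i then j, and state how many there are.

α = atan 0.25 = 14.04°;  2α = 28.07°
n_0 = (+0.8255, -0.5644)
n_1 = (+0.8689, +0.4949)
n_2 = (-0.0825, +0.9966)
n_3 = (-0.6431, +0.7658)
n_4 = (-1.0000, -0.0029)
n_5 = (-0.1108, -0.9938)
  (0,1): δ = 115.97°  ·
  (0,2): δ = 50.91°  ·
  (0,3): δ = 15.62°  ✓
  (0,4): δ = 34.53°  ·
  (0,5): δ = 118.00°  ·
  (1,2): δ = 114.93°  ·
  (1,3): δ = 79.64°  ·
  (1,4): δ = 29.50°  ·
  (1,5): δ = 53.98°  ·
  (2,3): δ = 144.71°  ·
  (2,4): δ = 94.57°  ·
  (2,5): δ = 11.09°  ✓
  (3,4): δ = 129.85°  ·
  (3,5): δ = 46.38°  ·
  (4,5): δ = 96.53°  ·
antipodal pairs: 2

count = 2; pairs: (0,3), (2,5)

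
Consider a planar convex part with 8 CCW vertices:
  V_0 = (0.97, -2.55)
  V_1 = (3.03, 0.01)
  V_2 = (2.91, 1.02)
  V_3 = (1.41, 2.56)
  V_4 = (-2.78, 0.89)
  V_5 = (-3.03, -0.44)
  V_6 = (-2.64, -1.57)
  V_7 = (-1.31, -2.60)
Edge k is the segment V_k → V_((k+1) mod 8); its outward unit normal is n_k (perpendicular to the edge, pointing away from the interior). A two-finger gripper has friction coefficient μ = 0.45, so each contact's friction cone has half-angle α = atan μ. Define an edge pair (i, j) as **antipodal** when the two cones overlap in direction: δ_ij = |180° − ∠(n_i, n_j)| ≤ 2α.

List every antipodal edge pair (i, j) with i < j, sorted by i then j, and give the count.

α = atan 0.45 = 24.23°;  2α = 48.46°
n_0 = (+0.7791, -0.6269)
n_1 = (+0.9930, +0.1180)
n_2 = (+0.7163, +0.6977)
n_3 = (-0.3702, +0.9289)
n_4 = (-0.9828, +0.1847)
n_5 = (-0.9453, -0.3262)
n_6 = (-0.6123, -0.7906)
n_7 = (+0.0219, -0.9998)
  (0,1): δ = 134.40°  ·
  (0,2): δ = 96.93°  ·
  (0,3): δ = 29.45°  ✓
  (0,4): δ = 28.18°  ✓
  (0,5): δ = 57.86°  ·
  (0,6): δ = 91.07°  ·
  (0,7): δ = 130.08°  ·
  (1,2): δ = 142.53°  ·
  (1,3): δ = 75.05°  ·
  (1,4): δ = 17.42°  ✓
  (1,5): δ = 12.27°  ✓
  (1,6): δ = 45.47°  ✓
  (1,7): δ = 84.48°  ·
  (2,3): δ = 112.52°  ·
  (2,4): δ = 54.89°  ·
  (2,5): δ = 25.20°  ✓
  (2,6): δ = 8.00°  ✓
  (2,7): δ = 47.01°  ✓
  (3,4): δ = 122.38°  ·
  (3,5): δ = 92.69°  ·
  (3,6): δ = 59.49°  ·
  (3,7): δ = 20.47°  ✓
  (4,5): δ = 150.31°  ·
  (4,6): δ = 117.11°  ·
  (4,7): δ = 78.10°  ·
  (5,6): δ = 146.80°  ·
  (5,7): δ = 107.78°  ·
  (6,7): δ = 140.99°  ·
antipodal pairs: 9

count = 9; pairs: (0,3), (0,4), (1,4), (1,5), (1,6), (2,5), (2,6), (2,7), (3,7)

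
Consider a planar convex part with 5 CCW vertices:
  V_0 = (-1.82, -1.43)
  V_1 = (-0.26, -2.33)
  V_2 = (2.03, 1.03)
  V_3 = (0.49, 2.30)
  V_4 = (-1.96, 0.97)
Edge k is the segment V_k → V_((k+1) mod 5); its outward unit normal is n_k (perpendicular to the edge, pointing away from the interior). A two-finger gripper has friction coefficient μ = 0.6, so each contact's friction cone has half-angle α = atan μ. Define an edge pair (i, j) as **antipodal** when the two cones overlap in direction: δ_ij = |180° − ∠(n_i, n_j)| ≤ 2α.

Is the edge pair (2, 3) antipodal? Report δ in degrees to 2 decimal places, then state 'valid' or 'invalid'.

δ = 111.99°, invalid

α = atan 0.6 = 30.96°;  2α = 61.93°
edge 2: e_2 = (-1.54, +1.27);  n_2 = (+0.6362, +0.7715)
edge 3: e_3 = (-2.45, -1.33);  n_3 = (-0.4771, +0.8789)
∠(n_2, n_3) = 68.01°
δ = |180° − 68.01°| = 111.99°
111.99° > 2α = 61.93°  →  invalid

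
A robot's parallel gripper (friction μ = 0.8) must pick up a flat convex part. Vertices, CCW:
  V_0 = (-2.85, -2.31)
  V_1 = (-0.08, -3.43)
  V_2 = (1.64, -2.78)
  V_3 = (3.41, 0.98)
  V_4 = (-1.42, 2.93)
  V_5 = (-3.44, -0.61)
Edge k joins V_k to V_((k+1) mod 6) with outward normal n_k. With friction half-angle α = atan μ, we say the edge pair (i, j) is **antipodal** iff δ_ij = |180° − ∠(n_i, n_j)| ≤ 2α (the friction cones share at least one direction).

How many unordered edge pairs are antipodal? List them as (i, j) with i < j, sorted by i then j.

α = atan 0.8 = 38.66°;  2α = 77.32°
n_0 = (-0.3749, -0.9271)
n_1 = (+0.3535, -0.9354)
n_2 = (+0.9048, -0.4259)
n_3 = (+0.3744, +0.9273)
n_4 = (-0.8685, +0.4956)
n_5 = (-0.9447, -0.3279)
  (0,1): δ = 137.28°  ·
  (0,2): δ = 93.19°  ·
  (0,3): δ = 0.03°  ✓
  (0,4): δ = 82.31°  ·
  (0,5): δ = 131.15°  ·
  (1,2): δ = 135.91°  ·
  (1,3): δ = 42.69°  ✓
  (1,4): δ = 39.59°  ✓
  (1,5): δ = 88.44°  ·
  (2,3): δ = 86.78°  ·
  (2,4): δ = 4.50°  ✓
  (2,5): δ = 44.35°  ✓
  (3,4): δ = 97.72°  ·
  (3,5): δ = 48.87°  ✓
  (4,5): δ = 131.15°  ·
antipodal pairs: 6

count = 6; pairs: (0,3), (1,3), (1,4), (2,4), (2,5), (3,5)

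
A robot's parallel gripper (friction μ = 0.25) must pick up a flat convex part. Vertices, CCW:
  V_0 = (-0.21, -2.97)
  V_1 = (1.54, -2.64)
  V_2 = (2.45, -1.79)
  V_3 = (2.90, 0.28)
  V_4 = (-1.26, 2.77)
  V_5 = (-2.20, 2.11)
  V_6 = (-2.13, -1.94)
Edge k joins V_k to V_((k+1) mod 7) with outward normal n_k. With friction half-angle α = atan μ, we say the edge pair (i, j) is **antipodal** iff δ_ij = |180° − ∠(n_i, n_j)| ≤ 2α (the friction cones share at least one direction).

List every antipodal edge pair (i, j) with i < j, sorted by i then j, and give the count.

α = atan 0.25 = 14.04°;  2α = 28.07°
n_0 = (+0.1853, -0.9827)
n_1 = (+0.6826, -0.7308)
n_2 = (+0.9772, -0.2124)
n_3 = (+0.5136, +0.8580)
n_4 = (-0.5746, +0.8184)
n_5 = (-0.9999, -0.0173)
n_6 = (-0.4727, -0.8812)
  (0,1): δ = 147.63°  ·
  (0,2): δ = 112.94°  ·
  (0,3): δ = 41.58°  ·
  (0,4): δ = 24.39°  ✓
  (0,5): δ = 80.31°  ·
  (0,6): δ = 141.11°  ·
  (1,2): δ = 145.31°  ·
  (1,3): δ = 73.95°  ·
  (1,4): δ = 7.97°  ✓
  (1,5): δ = 47.94°  ·
  (1,6): δ = 108.74°  ·
  (2,3): δ = 108.64°  ·
  (2,4): δ = 42.66°  ·
  (2,5): δ = 13.25°  ✓
  (2,6): δ = 74.05°  ·
  (3,4): δ = 114.02°  ·
  (3,5): δ = 58.11°  ·
  (3,6): δ = 2.69°  ✓
  (4,5): δ = 124.08°  ·
  (4,6): δ = 63.29°  ·
  (5,6): δ = 119.20°  ·
antipodal pairs: 4

count = 4; pairs: (0,4), (1,4), (2,5), (3,6)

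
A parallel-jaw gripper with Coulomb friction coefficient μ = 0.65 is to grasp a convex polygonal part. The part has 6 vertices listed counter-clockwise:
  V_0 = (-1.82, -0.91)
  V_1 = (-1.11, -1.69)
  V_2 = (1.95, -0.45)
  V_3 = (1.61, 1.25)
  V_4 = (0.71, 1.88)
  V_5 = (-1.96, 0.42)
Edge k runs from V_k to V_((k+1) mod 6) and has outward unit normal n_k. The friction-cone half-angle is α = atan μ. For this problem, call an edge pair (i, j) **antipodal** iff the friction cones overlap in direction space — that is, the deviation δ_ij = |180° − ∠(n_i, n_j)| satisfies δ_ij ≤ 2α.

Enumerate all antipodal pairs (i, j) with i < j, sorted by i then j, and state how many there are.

α = atan 0.65 = 33.02°;  2α = 66.05°
n_0 = (-0.7395, -0.6731)
n_1 = (+0.3756, -0.9268)
n_2 = (+0.9806, +0.1961)
n_3 = (+0.5735, +0.8192)
n_4 = (-0.4798, +0.8774)
n_5 = (-0.9945, -0.1047)
  (0,1): δ = 110.25°  ·
  (0,2): δ = 31.00°  ✓
  (0,3): δ = 12.70°  ✓
  (0,4): δ = 76.36°  ·
  (0,5): δ = 143.70°  ·
  (1,2): δ = 100.75°  ·
  (1,3): δ = 57.05°  ✓
  (1,4): δ = 6.61°  ✓
  (1,5): δ = 73.95°  ·
  (2,3): δ = 136.30°  ·
  (2,4): δ = 72.64°  ·
  (2,5): δ = 5.30°  ✓
  (3,4): δ = 116.34°  ·
  (3,5): δ = 49.00°  ✓
  (4,5): δ = 112.66°  ·
antipodal pairs: 6

count = 6; pairs: (0,2), (0,3), (1,3), (1,4), (2,5), (3,5)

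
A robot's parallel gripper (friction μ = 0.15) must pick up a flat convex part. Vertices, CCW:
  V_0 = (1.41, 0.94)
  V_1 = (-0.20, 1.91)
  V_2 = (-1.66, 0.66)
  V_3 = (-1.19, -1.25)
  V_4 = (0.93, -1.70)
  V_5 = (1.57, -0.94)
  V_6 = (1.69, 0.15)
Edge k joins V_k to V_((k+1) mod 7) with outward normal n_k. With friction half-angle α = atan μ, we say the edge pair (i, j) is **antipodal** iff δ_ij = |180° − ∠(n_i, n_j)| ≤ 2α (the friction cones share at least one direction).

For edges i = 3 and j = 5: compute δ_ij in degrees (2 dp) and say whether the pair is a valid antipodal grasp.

δ = 84.30°, invalid

α = atan 0.15 = 8.53°;  2α = 17.06°
edge 3: e_3 = (+2.12, -0.45);  n_3 = (-0.2076, -0.9782)
edge 5: e_5 = (+0.12, +1.09);  n_5 = (+0.9940, -0.1094)
∠(n_3, n_5) = 95.70°
δ = |180° − 95.70°| = 84.30°
84.30° > 2α = 17.06°  →  invalid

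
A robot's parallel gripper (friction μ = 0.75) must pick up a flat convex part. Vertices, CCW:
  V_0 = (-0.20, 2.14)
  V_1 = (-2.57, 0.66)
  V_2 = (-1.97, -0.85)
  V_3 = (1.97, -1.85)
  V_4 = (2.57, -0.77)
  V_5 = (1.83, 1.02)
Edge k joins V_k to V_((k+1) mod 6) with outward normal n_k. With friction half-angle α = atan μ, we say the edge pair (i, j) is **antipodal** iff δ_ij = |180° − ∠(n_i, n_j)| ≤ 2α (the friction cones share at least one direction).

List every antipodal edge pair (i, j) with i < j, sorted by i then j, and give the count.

count = 7; pairs: (0,2), (0,3), (1,3), (1,4), (1,5), (2,4), (2,5)

α = atan 0.75 = 36.87°;  2α = 73.74°
n_0 = (-0.5297, +0.8482)
n_1 = (-0.9293, -0.3693)
n_2 = (-0.2460, -0.9693)
n_3 = (+0.8742, -0.4856)
n_4 = (+0.9241, +0.3820)
n_5 = (+0.4831, +0.8756)
  (0,1): δ = 100.31°  ·
  (0,2): δ = 46.23°  ✓
  (0,3): δ = 28.96°  ✓
  (0,4): δ = 80.48°  ·
  (0,5): δ = 119.13°  ·
  (1,2): δ = 125.91°  ·
  (1,3): δ = 50.73°  ✓
  (1,4): δ = 0.79°  ✓
  (1,5): δ = 39.44°  ✓
  (2,3): δ = 104.81°  ·
  (2,4): δ = 53.30°  ✓
  (2,5): δ = 14.65°  ✓
  (3,4): δ = 128.48°  ·
  (3,5): δ = 89.83°  ·
  (4,5): δ = 141.35°  ·
antipodal pairs: 7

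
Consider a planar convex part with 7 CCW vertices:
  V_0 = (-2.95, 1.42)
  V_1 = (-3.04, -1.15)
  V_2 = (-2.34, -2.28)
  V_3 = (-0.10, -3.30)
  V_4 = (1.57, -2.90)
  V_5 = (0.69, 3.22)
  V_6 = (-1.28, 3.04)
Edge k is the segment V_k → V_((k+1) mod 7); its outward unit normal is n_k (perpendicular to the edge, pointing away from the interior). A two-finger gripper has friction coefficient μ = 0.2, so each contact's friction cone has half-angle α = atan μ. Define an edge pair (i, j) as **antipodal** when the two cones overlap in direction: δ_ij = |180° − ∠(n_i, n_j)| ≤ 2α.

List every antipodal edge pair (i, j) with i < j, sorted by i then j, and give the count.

α = atan 0.2 = 11.31°;  2α = 22.62°
n_0 = (-0.9994, +0.0350)
n_1 = (-0.8501, -0.5266)
n_2 = (-0.4144, -0.9101)
n_3 = (+0.2329, -0.9725)
n_4 = (+0.9898, +0.1423)
n_5 = (-0.0910, +0.9959)
n_6 = (-0.6963, +0.7178)
  (0,1): δ = 146.22°  ·
  (0,2): δ = 112.48°  ·
  (0,3): δ = 74.52°  ·
  (0,4): δ = 10.19°  ✓
  (0,5): δ = 97.23°  ·
  (0,6): δ = 136.13°  ·
  (1,2): δ = 146.26°  ·
  (1,3): δ = 108.31°  ·
  (1,4): δ = 23.59°  ·
  (1,5): δ = 63.44°  ·
  (1,6): δ = 102.35°  ·
  (2,3): δ = 142.05°  ·
  (2,4): δ = 57.33°  ·
  (2,5): δ = 29.70°  ·
  (2,6): δ = 68.61°  ·
  (3,4): δ = 95.29°  ·
  (3,5): δ = 8.25°  ✓
  (3,6): δ = 30.66°  ·
  (4,5): δ = 92.96°  ·
  (4,6): δ = 54.05°  ·
  (5,6): δ = 141.09°  ·
antipodal pairs: 2

count = 2; pairs: (0,4), (3,5)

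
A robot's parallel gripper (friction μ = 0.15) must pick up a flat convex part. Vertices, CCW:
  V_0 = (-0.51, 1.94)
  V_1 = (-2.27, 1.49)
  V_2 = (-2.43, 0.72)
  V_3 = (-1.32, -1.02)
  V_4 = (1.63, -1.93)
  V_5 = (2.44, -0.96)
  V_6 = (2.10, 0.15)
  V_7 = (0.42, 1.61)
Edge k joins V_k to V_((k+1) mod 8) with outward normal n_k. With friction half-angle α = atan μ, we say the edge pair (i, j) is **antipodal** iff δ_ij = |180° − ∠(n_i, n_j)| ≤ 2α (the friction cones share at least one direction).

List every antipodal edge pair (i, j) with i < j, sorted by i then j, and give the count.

α = atan 0.15 = 8.53°;  2α = 17.06°
n_0 = (-0.2477, +0.9688)
n_1 = (-0.9791, +0.2034)
n_2 = (-0.8431, -0.5378)
n_3 = (-0.2948, -0.9556)
n_4 = (+0.7676, -0.6410)
n_5 = (+0.9562, +0.2929)
n_6 = (+0.6560, +0.7548)
n_7 = (+0.3344, +0.9424)
  (0,1): δ = 116.08°  ·
  (0,2): δ = 71.81°  ·
  (0,3): δ = 31.49°  ·
  (0,4): δ = 35.79°  ·
  (0,5): δ = 92.69°  ·
  (0,6): δ = 124.67°  ·
  (0,7): δ = 146.12°  ·
  (1,2): δ = 135.73°  ·
  (1,3): δ = 95.41°  ·
  (1,4): δ = 28.13°  ·
  (1,5): δ = 28.77°  ·
  (1,6): δ = 60.75°  ·
  (1,7): δ = 82.20°  ·
  (2,3): δ = 139.68°  ·
  (2,4): δ = 72.40°  ·
  (2,5): δ = 15.50°  ✓
  (2,6): δ = 16.47°  ✓
  (2,7): δ = 37.93°  ·
  (3,4): δ = 112.72°  ·
  (3,5): δ = 55.83°  ·
  (3,6): δ = 23.85°  ·
  (3,7): δ = 2.39°  ✓
  (4,5): δ = 123.11°  ·
  (4,6): δ = 91.13°  ·
  (4,7): δ = 69.67°  ·
  (5,6): δ = 148.02°  ·
  (5,7): δ = 126.57°  ·
  (6,7): δ = 158.54°  ·
antipodal pairs: 3

count = 3; pairs: (2,5), (2,6), (3,7)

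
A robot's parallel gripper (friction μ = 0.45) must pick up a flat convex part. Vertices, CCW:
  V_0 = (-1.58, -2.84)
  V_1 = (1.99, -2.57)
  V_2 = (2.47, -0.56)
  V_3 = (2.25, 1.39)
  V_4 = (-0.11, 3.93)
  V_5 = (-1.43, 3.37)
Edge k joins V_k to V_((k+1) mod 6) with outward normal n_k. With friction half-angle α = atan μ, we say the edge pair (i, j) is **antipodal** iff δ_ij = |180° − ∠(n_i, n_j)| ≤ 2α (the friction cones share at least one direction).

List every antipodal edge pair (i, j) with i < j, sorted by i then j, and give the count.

count = 4; pairs: (0,4), (1,5), (2,5), (3,5)

α = atan 0.45 = 24.23°;  2α = 48.46°
n_0 = (+0.0754, -0.9972)
n_1 = (+0.9727, -0.2323)
n_2 = (+0.9937, +0.1121)
n_3 = (+0.7326, +0.6807)
n_4 = (-0.3905, +0.9206)
n_5 = (-0.9997, +0.0241)
  (0,1): δ = 107.76°  ·
  (0,2): δ = 87.89°  ·
  (0,3): δ = 51.43°  ·
  (0,4): δ = 18.66°  ✓
  (0,5): δ = 84.29°  ·
  (1,2): δ = 160.13°  ·
  (1,3): δ = 123.67°  ·
  (1,4): δ = 53.58°  ·
  (1,5): δ = 12.05°  ✓
  (2,3): δ = 143.54°  ·
  (2,4): δ = 73.45°  ·
  (2,5): δ = 7.82°  ✓
  (3,4): δ = 109.91°  ·
  (3,5): δ = 44.28°  ✓
  (4,5): δ = 114.37°  ·
antipodal pairs: 4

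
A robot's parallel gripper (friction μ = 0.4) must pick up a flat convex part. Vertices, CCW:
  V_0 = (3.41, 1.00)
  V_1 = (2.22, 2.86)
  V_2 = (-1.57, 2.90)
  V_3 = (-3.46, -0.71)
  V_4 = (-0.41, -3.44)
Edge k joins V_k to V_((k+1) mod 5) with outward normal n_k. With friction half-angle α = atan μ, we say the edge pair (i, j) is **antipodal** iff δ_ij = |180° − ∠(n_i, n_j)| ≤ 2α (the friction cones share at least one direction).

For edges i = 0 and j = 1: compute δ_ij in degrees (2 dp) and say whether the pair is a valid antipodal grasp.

δ = 123.22°, invalid

α = atan 0.4 = 21.80°;  2α = 43.60°
edge 0: e_0 = (-1.19, +1.86);  n_0 = (+0.8424, +0.5389)
edge 1: e_1 = (-3.79, +0.04);  n_1 = (+0.0106, +0.9999)
∠(n_0, n_1) = 56.78°
δ = |180° − 56.78°| = 123.22°
123.22° > 2α = 43.60°  →  invalid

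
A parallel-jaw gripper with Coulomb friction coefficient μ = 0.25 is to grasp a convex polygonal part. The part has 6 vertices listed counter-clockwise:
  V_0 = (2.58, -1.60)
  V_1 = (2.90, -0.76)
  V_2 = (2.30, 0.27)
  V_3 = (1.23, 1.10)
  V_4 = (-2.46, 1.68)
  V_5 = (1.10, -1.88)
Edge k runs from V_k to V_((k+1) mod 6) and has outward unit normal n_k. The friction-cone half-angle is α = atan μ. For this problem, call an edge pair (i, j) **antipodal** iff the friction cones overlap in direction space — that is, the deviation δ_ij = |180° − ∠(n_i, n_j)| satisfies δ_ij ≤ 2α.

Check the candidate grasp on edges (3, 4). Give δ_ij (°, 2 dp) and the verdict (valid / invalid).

δ = 36.07°, invalid

α = atan 0.25 = 14.04°;  2α = 28.07°
edge 3: e_3 = (-3.69, +0.58);  n_3 = (+0.1553, +0.9879)
edge 4: e_4 = (+3.56, -3.56);  n_4 = (-0.7071, -0.7071)
∠(n_3, n_4) = 143.93°
δ = |180° − 143.93°| = 36.07°
36.07° > 2α = 28.07°  →  invalid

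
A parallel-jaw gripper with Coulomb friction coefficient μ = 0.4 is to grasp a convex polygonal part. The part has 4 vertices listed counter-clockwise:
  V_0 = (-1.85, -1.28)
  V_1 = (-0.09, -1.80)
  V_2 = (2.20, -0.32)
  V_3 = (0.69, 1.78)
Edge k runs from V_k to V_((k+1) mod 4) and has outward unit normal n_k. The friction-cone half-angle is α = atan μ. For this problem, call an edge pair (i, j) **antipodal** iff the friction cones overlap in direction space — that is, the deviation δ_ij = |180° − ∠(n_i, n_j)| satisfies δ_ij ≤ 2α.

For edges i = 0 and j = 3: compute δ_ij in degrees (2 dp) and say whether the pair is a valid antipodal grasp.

α = atan 0.4 = 21.80°;  2α = 43.60°
edge 0: e_0 = (+1.76, -0.52);  n_0 = (-0.2833, -0.9590)
edge 3: e_3 = (-2.54, -3.06);  n_3 = (-0.7695, +0.6387)
∠(n_0, n_3) = 113.23°
δ = |180° − 113.23°| = 66.77°
66.77° > 2α = 43.60°  →  invalid

δ = 66.77°, invalid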